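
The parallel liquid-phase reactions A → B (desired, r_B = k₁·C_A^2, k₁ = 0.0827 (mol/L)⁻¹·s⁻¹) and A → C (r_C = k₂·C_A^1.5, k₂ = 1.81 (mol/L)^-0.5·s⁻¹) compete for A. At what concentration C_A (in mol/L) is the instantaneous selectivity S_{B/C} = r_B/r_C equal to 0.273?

S_{B/C} = (k₁/k₂)·C_A^0.5 ⇒ C_A = (S·k₂/k₁)^(2).
= (0.273×1.81/0.0827)^(2) = (5.975)^(2) = 35.7 mol/L.

35.7 mol/L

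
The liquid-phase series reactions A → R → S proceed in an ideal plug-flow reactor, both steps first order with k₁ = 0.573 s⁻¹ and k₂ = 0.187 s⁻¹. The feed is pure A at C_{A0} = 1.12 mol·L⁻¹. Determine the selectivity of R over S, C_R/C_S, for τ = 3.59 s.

The intermediate concentration in a first-order A→B→C sequence is C_R = k₁C_{A0}(e^(−k₁τ) − e^(−k₂τ))/(k₂−k₁).
e^(−k₁τ) = e^(−0.573×3.59) = e^(−2.057) = 0.1278; e^(−k₂τ) = e^(−0.6713) = 0.5110.
C_R = 0.573×1.12/(0.187−0.573) × (0.1278−0.5110) = (-1.663)×(-0.3832) = 0.6371 mol·L⁻¹.
C_A = C_{A0}e^(−k₁τ) = 0.1432 mol·L⁻¹, so C_S = C_{A0}−C_A−C_R = 0.3397 mol·L⁻¹; C_R/C_S = 1.88.

1.88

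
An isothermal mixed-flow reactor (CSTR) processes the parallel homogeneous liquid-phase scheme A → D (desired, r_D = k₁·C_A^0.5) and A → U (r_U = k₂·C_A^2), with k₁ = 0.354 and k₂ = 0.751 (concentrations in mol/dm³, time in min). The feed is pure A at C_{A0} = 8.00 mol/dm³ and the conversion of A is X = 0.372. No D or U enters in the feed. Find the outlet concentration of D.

Exit C_A = C_{A0}(1−X) = 8.00×0.628 = 5.024 mol/dm³.
Rates in a CSTR are evaluated at the outlet concentration: r_D = 0.354×5.024^0.5 = 0.7935, r_U = 0.751×5.024^2 = 18.96.
Fraction of consumed A going to D: r_D/(r_D+r_U) = 0.04018.
C_D = 0.04018·C_{A0}·X = 0.04018×8.00×0.372 = 0.120 mol/dm³.

0.120 mol/dm³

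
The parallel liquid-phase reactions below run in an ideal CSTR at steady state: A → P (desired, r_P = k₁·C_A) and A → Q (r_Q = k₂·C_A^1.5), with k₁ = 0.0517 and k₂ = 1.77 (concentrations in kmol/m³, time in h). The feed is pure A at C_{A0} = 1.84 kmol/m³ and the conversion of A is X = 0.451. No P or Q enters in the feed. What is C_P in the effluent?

0.0234 kmol/m³

Exit C_A = C_{A0}(1−X) = 1.84×0.549 = 1.010 kmol/m³.
In a CSTR the entire volume is at exit conditions, so r_P = 0.0517×1.010 = 0.05223 and r_Q = 1.77×1.010^1.5 = 1.797.
Fraction of consumed A going to P: r_P/(r_P+r_Q) = 0.02824.
C_P = 0.02824·C_{A0}·X = 0.02824×1.84×0.451 = 0.0234 kmol/m³.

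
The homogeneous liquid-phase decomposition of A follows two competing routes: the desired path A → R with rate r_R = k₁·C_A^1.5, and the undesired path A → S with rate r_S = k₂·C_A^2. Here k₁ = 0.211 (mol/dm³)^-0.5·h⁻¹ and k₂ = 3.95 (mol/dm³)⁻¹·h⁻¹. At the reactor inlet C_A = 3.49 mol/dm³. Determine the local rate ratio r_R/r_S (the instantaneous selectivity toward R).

S_{R/S} = r_R/r_S = (k₁·C_A^1.5)/(k₂·C_A^2) = (k₁/k₂)·C_A^-0.5.
= (0.211×3.490^1.5) / (3.95×3.490^2) = 1.376/48.11 = 0.0286.
The undesired path is higher order in A, so low C_A (CSTR or dilute feed) favours R.

0.0286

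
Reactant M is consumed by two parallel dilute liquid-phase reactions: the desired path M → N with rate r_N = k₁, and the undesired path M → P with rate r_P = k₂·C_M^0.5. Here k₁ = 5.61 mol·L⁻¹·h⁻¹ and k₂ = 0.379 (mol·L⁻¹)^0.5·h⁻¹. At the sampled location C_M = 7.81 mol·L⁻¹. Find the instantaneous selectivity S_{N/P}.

5.30

S_{N/P} = r_N/r_P = (k₁)/(k₂·C_M^0.5) = (k₁/k₂)·C_M^-0.5.
= (5.61) / (0.379×7.810^0.5) = 5.610/1.059 = 5.30.
The undesired path is higher order in M, so low C_M (CSTR or dilute feed) favours N.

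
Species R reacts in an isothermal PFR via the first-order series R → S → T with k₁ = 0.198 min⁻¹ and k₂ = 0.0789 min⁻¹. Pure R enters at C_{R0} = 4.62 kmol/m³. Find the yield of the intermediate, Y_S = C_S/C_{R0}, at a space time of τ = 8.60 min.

The intermediate concentration in a first-order A→B→C sequence is C_S = k₁C_{R0}(e^(−k₁τ) − e^(−k₂τ))/(k₂−k₁).
e^(−k₁τ) = e^(−0.198×8.60) = e^(−1.703) = 0.1822; e^(−k₂τ) = e^(−0.6785) = 0.5074.
C_S = 0.198×4.62/(0.0789−0.198) × (0.1822−0.5074) = (-7.681)×(-0.3252) = 2.498 kmol/m³.
Y_S = C_S/C_{R0} = 2.498/4.62 = 0.541.

0.541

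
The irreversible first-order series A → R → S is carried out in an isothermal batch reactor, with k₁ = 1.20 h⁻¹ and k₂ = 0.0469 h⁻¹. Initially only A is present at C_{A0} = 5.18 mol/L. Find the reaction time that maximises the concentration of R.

2.81 h

The intermediate peaks when r₁ = r₂, i.e. k₁e^(−k₁t) = k₂e^(−k₂t), giving t_opt = ln(k₂/k₁)/(k₂−k₁).
= ln(0.0469/1.20)/(0.0469−1.20) = ln(0.03908)/-1.153 = -3.242/-1.153 = 2.81 h.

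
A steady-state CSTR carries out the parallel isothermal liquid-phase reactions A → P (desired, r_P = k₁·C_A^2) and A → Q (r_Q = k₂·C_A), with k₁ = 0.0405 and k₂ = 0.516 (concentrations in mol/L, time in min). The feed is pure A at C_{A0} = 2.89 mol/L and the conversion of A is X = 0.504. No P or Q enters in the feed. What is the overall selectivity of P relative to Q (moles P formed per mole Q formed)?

Exit C_A = C_{A0}(1−X) = 2.89×0.496 = 1.433 mol/L.
In a CSTR the entire volume is at exit conditions, so r_P = 0.0405×1.433^2 = 0.08322 and r_Q = 0.516×1.433 = 0.7397.
Overall selectivity = C_P/C_Q = r_Pτ/(r_Qτ) = r_P/r_Q = 0.113.

0.113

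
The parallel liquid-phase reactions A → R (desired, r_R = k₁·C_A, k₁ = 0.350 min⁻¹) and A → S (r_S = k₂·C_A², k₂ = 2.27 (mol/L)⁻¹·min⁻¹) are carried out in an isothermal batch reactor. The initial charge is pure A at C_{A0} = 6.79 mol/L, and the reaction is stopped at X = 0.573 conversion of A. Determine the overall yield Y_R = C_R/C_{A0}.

C_A = C_{A0}(1−X) = 2.899 mol/L.
Along a PFR/batch, dC_R/dC_A = −r_R/(r_R+r_S) = −k₁/(k₁+k₂·C_A).
Integrating from C_{A0} to C_A: C_R = (0.350/2.27)·ln[(0.350+2.27·6.79)/(0.350+2.27·2.90)] = 0.1542·ln(15.76/6.931) = 0.1267 mol/L.
Y_R = C_R/C_{A0} = 0.1267/6.79 = 0.0187.

0.0187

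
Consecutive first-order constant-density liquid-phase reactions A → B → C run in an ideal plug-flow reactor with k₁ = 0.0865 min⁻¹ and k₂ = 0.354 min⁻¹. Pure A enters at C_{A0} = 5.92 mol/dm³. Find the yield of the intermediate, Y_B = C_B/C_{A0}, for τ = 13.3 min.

0.0994

The intermediate concentration in a first-order A→B→C sequence is C_B = k₁C_{A0}(e^(−k₁τ) − e^(−k₂τ))/(k₂−k₁).
e^(−k₁τ) = e^(−0.0865×13.3) = e^(−1.150) = 0.3165; e^(−k₂τ) = e^(−4.708) = 0.009021.
C_B = 0.0865×5.92/(0.354−0.0865) × (0.3165−0.009021) = 1.914×0.3075 = 0.5886 mol/dm³.
Y_B = C_B/C_{A0} = 0.5886/5.92 = 0.0994.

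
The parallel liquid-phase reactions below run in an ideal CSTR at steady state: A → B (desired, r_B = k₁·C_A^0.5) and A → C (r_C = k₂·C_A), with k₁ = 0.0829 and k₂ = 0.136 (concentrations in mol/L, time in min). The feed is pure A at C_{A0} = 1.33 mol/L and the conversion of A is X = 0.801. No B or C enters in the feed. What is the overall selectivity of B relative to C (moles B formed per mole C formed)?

1.18

Exit C_A = C_{A0}(1−X) = 1.33×0.199 = 0.2647 mol/L.
In a CSTR the entire volume is at exit conditions, so r_B = 0.0829×0.2647^0.5 = 0.04265 and r_C = 0.136×0.2647 = 0.03600.
Overall selectivity = C_B/C_C = r_Bτ/(r_Cτ) = r_B/r_C = 1.18.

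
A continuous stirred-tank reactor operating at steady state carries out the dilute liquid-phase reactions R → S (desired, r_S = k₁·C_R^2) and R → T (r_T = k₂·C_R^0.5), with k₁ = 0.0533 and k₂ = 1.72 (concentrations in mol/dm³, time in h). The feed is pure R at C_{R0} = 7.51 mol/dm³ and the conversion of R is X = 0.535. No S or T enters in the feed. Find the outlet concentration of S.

Exit C_R = C_{R0}(1−X) = 7.51×0.465 = 3.492 mol/dm³.
In a CSTR the entire volume is at exit conditions, so r_S = 0.0533×3.492^2 = 0.6500 and r_T = 1.72×3.492^0.5 = 3.214.
Fraction of consumed R going to S: r_S/(r_S+r_T) = 0.1682.
C_S = 0.1682·C_{R0}·X = 0.1682×7.51×0.535 = 0.676 mol/dm³.

0.676 mol/dm³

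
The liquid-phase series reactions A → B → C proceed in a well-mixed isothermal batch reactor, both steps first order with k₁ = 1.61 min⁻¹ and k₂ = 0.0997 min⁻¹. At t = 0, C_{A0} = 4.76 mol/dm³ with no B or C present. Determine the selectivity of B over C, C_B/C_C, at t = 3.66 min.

2.83

The intermediate concentration in a first-order A→B→C sequence is C_B = k₁C_{A0}(e^(−k₁t) − e^(−k₂t))/(k₂−k₁).
e^(−k₁t) = e^(−1.61×3.66) = e^(−5.893) = 0.002760; e^(−k₂t) = e^(−0.3649) = 0.6943.
C_B = 1.61×4.76/(0.0997−1.61) × (0.002760−0.6943) = (-5.074)×(-0.6915) = 3.509 mol/dm³.
C_A = C_{A0}e^(−k₁t) = 0.01314 mol/dm³, so C_C = C_{A0}−C_A−C_B = 1.238 mol/dm³; C_B/C_C = 2.83.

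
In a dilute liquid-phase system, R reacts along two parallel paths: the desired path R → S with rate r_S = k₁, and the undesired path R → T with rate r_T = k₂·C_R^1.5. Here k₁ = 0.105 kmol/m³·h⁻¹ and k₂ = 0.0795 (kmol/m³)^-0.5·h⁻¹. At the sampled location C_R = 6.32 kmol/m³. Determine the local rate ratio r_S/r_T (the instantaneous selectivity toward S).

S_{S/T} = r_S/r_T = (k₁)/(k₂·C_R^1.5) = (k₁/k₂)·C_R^-1.5.
= (0.105) / (0.0795×6.320^1.5) = 0.1050/1.263 = 0.0831.

0.0831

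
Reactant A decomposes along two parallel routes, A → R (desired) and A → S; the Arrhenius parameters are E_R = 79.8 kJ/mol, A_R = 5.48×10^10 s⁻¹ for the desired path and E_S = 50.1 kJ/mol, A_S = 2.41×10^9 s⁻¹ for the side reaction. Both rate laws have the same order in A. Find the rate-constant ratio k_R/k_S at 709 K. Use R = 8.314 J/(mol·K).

k_R/k_S = (A_R/A_S)·exp[−(E_R−E_S)/(RT)] = (A_R/A_S)·exp[(E_S−E_R)/(RT)].
(E_S−E_R)/(RT) = (50.1−79.8)×10³/(8.314×709) = -29700/5895 = -5.038.
k_R/k_S = (5.48×10^10/2.41×10^9)·exp(-5.038) = 22.74 × 0.006484 = 0.147.
Since E_R > E_S, raising the temperature improves selectivity toward R.

0.147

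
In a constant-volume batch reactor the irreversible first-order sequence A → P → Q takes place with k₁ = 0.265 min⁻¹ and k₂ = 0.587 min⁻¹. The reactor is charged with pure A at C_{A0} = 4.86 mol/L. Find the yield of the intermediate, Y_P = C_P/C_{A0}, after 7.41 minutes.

0.105

For first-order series with pure A initially, C_P(t) = k₁C_{A0}/(k₂−k₁)·(e^(−k₁t) − e^(−k₂t)).
e^(−k₁t) = e^(−0.265×7.41) = e^(−1.964) = 0.1403; e^(−k₂t) = e^(−4.350) = 0.01291.
C_P = 0.265×4.86/(0.587−0.265) × (0.1403−0.01291) = 4.000×0.1274 = 0.5097 mol/L.
Y_P = C_P/C_{A0} = 0.5097/4.86 = 0.105.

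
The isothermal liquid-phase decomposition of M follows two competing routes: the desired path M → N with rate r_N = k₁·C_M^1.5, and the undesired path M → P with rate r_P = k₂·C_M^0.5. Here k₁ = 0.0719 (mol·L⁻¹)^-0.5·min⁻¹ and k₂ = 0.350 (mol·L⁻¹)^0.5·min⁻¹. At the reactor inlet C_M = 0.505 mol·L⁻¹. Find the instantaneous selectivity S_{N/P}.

S_{N/P} = r_N/r_P = (k₁·C_M^1.5)/(k₂·C_M^0.5) = (k₁/k₂)·C_M.
= (0.0719×0.5050^1.5) / (0.350×0.5050^0.5) = 0.02580/0.2487 = 0.104.
Since the desired path is higher order in M, keeping C_M high (PFR or concentrated feed) favours N.

0.104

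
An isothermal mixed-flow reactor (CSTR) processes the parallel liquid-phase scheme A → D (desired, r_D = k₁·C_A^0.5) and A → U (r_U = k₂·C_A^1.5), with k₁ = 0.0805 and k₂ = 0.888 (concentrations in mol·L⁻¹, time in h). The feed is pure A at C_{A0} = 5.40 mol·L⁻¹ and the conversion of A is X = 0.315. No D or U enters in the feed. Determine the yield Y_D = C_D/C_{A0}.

Exit C_A = C_{A0}(1−X) = 5.40×0.685 = 3.699 mol·L⁻¹.
A CSTR operates uniformly at the exit composition, giving r_D = 0.1548 and r_U = 6.317 (each k·C_A^n at C_A = 3.699).
Fraction of consumed A going to D: r_D/(r_D+r_U) = 0.02392.
C_D = 0.02392·C_{A0}·X = 0.02392×5.40×0.315 = 0.0407 mol·L⁻¹; Y_D = C_D/C_{A0} = 0.00754.

0.00754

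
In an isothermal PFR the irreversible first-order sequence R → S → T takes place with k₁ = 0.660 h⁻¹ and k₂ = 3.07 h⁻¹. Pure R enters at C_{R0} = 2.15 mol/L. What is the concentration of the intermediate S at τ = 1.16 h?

0.257 mol/L

Solving the coupled first-order balances gives C_S(τ) = [k₁/(k₂−k₁)]·C_{R0}·(e^(−k₁τ) − e^(−k₂τ)).
e^(−k₁τ) = e^(−0.660×1.16) = e^(−0.7656) = 0.4651; e^(−k₂τ) = e^(−3.561) = 0.02840.
C_S = 0.660×2.15/(3.07−0.660) × (0.4651−0.02840) = 0.5888×0.4367 = 0.2571 mol/L.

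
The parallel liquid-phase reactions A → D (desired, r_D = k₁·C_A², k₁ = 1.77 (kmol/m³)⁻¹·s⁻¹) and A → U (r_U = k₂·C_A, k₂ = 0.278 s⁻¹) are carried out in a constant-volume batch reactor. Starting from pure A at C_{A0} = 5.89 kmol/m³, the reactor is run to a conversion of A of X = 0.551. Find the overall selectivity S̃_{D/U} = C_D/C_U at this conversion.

C_A = C_{A0}(1−X) = 2.645 kmol/m³.
Along a PFR/batch, dC_U/dC_A = −r_U/(r_D+r_U) = −k₂/(k₂+k₁·C_A).
Integrating from C_{A0} to C_A: C_U = (0.278/1.77)·ln[(0.278+1.77·5.89)/(0.278+1.77·2.64)] = 0.1571·ln(10.70/4.959) = 0.1208 kmol/m³.
Then C_D = (C_{A0}−C_A) − C_U = 3.245 − 0.1208 = 3.125 kmol/m³.
S̃_{D/U} = C_D/C_U = 3.125/0.1208 = 25.9.

25.9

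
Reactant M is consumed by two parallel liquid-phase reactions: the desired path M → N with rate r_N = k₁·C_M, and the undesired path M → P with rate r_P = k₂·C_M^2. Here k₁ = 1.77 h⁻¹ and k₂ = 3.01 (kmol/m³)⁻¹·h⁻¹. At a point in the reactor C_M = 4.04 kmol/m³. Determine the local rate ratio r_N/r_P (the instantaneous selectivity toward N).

S_{N/P} = r_N/r_P = (k₁·C_M)/(k₂·C_M^2) = (k₁/k₂)·C_M⁻¹.
= (1.77×4.040) / (3.01×4.040^2) = 7.151/49.13 = 0.146.

0.146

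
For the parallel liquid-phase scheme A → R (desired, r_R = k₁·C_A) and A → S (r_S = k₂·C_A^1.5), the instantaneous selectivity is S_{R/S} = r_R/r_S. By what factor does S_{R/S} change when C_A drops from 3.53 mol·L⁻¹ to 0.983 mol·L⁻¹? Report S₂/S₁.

S_{R/S} = (k₁/k₂)·C_A^-0.5, so S₂/S₁ = (C_{A,2}/C_{A,1})^-0.5.
= (0.983/3.53)^(-0.5) = (0.2785)^(-0.5) = 1.90.
Selectivity toward R rises as C_A falls — low-concentration operation is favoured.

1.90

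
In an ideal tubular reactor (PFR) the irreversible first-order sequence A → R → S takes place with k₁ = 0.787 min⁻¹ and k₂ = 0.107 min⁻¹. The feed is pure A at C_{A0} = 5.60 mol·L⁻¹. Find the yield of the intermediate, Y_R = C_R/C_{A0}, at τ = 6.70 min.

0.559

For first-order series with pure A initially, C_R(τ) = k₁C_{A0}/(k₂−k₁)·(e^(−k₁τ) − e^(−k₂τ)).
e^(−k₁τ) = e^(−0.787×6.70) = e^(−5.273) = 0.005129; e^(−k₂τ) = e^(−0.7169) = 0.4883.
C_R = 0.787×5.60/(0.107−0.787) × (0.005129−0.4883) = (-6.481)×(-0.4831) = 3.131 mol·L⁻¹.
Y_R = C_R/C_{A0} = 3.131/5.60 = 0.559.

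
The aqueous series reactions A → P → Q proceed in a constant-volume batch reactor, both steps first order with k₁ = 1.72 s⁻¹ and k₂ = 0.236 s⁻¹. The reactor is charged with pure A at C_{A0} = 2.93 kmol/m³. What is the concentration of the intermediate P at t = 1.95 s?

2.02 kmol/m³

The intermediate concentration in a first-order A→B→C sequence is C_P = k₁C_{A0}(e^(−k₁t) − e^(−k₂t))/(k₂−k₁).
e^(−k₁t) = e^(−1.72×1.95) = e^(−3.354) = 0.03494; e^(−k₂t) = e^(−0.4602) = 0.6312.
C_P = 1.72×2.93/(0.236−1.72) × (0.03494−0.6312) = (-3.396)×(-0.5962) = 2.025 kmol/m³.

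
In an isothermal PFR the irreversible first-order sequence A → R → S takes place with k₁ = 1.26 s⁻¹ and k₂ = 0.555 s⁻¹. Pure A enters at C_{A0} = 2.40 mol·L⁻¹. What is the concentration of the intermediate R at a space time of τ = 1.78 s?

1.14 mol·L⁻¹

For first-order series with pure A initially, C_R(τ) = k₁C_{A0}/(k₂−k₁)·(e^(−k₁τ) − e^(−k₂τ)).
e^(−k₁τ) = e^(−1.26×1.78) = e^(−2.243) = 0.1062; e^(−k₂τ) = e^(−0.9879) = 0.3724.
C_R = 1.26×2.40/(0.555−1.26) × (0.1062−0.3724) = (-4.289)×(-0.2662) = 1.142 mol·L⁻¹.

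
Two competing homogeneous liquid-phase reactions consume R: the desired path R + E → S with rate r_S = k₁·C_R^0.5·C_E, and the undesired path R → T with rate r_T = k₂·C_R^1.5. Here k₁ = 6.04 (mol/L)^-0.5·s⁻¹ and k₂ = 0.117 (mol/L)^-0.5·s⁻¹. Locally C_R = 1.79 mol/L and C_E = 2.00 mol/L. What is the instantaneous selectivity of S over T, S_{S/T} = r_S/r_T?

57.7

S_{S/T} = r_S/r_T = (k₁·C_R^0.5·C_E)/(k₂·C_R^1.5) = (k₁/k₂)·C_R⁻¹·C_E.
= (6.04×1.790^0.5×2.000) / (0.117×1.790^1.5) = 16.16/0.2802 = 57.7.
The undesired path is higher order in R, so low C_R (CSTR or dilute feed) favours S.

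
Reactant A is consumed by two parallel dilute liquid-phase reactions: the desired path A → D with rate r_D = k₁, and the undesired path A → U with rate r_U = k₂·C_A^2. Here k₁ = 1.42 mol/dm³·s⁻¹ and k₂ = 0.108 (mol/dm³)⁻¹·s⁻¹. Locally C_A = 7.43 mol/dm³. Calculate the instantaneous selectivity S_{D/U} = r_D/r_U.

S_{D/U} = r_D/r_U = (k₁)/(k₂·C_A^2) = (k₁/k₂)·C_A^-2.
= (1.42) / (0.108×7.430^2) = 1.420/5.962 = 0.238.

0.238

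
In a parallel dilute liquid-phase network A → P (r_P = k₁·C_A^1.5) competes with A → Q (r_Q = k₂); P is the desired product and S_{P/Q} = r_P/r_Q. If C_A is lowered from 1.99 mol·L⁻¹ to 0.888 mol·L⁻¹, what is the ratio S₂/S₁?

0.298

S_{P/Q} = (k₁/k₂)·C_A^1.5, so S₂/S₁ = (C_{A,2}/C_{A,1})^1.5.
= (0.888/1.99)^1.5 = (0.4462)^1.5 = 0.298.
Selectivity toward P falls as C_A falls — high-concentration operation is favoured.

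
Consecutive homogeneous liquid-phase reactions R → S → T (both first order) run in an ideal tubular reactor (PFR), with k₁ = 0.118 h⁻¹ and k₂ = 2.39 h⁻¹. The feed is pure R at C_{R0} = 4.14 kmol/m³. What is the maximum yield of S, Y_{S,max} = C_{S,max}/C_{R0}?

For a first-order series the maximum intermediate yield is C_{S,max}/C_{R0} = (k₁/k₂)^[k₂/(k₂−k₁)].
= (0.118/2.39)^(2.39/(2.39−0.118)) = (0.04937)^(1.052) = 0.04223.

0.0422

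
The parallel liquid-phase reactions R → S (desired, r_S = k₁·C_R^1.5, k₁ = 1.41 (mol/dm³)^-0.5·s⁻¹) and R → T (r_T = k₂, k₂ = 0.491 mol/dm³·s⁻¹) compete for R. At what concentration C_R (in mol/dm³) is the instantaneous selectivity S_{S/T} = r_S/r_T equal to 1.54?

S_{S/T} = (k₁/k₂)·C_R^1.5 ⇒ C_R = (S·k₂/k₁)^(1/1.5).
= (1.54×0.491/1.41)^(0.6667) = (0.5363)^(0.6667) = 0.660 mol/dm³.

0.660 mol/dm³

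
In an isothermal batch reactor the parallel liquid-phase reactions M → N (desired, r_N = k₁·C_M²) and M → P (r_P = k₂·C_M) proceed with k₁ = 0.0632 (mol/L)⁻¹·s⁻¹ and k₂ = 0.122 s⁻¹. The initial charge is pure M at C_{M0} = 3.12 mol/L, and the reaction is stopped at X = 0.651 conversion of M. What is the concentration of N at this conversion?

1.04 mol/L

C_M = C_{M0}(1−X) = 1.089 mol/L.
Along a PFR/batch, dC_P/dC_M = −r_P/(r_N+r_P) = −k₂/(k₂+k₁·C_M).
Integrating from C_{M0} to C_M: C_P = (0.122/0.0632)·ln[(0.122+0.0632·3.12)/(0.122+0.0632·1.09)] = 1.930·ln(0.3192/0.1908) = 0.9931 mol/L.
Then C_N = (C_{M0}−C_M) − C_P = 2.031 − 0.9931 = 1.038 mol/L.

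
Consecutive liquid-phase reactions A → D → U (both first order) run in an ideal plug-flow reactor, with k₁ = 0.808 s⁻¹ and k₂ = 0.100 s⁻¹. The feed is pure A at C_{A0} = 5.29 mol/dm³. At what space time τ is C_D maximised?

2.95 s

Setting dC_D/dτ = 0 gives τ_opt = ln(k₂/k₁)/(k₂−k₁).
= ln(0.100/0.808)/(0.100−0.808) = ln(0.1238)/-0.7080 = -2.089/-0.7080 = 2.95 s.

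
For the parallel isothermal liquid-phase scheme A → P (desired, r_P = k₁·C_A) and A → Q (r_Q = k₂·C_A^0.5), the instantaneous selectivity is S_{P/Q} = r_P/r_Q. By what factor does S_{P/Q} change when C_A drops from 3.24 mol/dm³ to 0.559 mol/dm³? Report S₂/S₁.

S_{P/Q} = (k₁/k₂)·C_A^0.5, so S₂/S₁ = (C_{A,2}/C_{A,1})^0.5.
= (0.559/3.24)^0.5 = (0.1725)^0.5 = 0.415.

0.415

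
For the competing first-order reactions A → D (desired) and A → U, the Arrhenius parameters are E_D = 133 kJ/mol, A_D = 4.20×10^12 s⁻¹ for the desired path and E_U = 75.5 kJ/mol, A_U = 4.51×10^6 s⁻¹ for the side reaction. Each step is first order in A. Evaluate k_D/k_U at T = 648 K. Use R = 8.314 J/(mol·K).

21.6

With equal orders, S_{D/U} = k_D/k_U = (A_D/A_U)·exp[(E_U−E_D)/(RT)].
(E_U−E_D)/(RT) = (75.5−133)×10³/(8.314×648) = -57500/5387 = -10.67.
k_D/k_U = (4.20×10^12/4.51×10^6)·exp(-10.67) = 9.313×10^5 × 2.316×10^-5 = 21.6.
Since E_D > E_U, raising the temperature improves selectivity toward D.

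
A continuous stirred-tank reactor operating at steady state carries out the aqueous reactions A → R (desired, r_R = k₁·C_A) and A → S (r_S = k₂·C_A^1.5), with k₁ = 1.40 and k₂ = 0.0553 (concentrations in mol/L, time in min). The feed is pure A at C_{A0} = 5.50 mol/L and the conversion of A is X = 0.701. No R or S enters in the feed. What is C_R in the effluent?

Exit C_A = C_{A0}(1−X) = 5.50×0.299 = 1.645 mol/L.
Rates in a CSTR are evaluated at the outlet concentration: r_R = 1.40×1.645 = 2.302, r_S = 0.0553×1.645^1.5 = 0.1166.
Fraction of consumed A going to R: r_R/(r_R+r_S) = 0.9518.
C_R = 0.9518·C_{A0}·X = 0.9518×5.50×0.701 = 3.67 mol/L.

3.67 mol/L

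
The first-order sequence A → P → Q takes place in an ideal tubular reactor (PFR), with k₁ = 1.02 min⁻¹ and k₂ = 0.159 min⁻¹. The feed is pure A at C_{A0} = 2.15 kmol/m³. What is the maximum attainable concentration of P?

1.53 kmol/m³

For a first-order series the maximum intermediate yield is C_{P,max}/C_{A0} = (k₁/k₂)^[k₂/(k₂−k₁)].
= (1.02/0.159)^(0.159/(0.159−1.02)) = (6.415)^(-0.1847) = 0.7095.
C_{P,max} = 0.7095×2.15 = 1.53 kmol/m³.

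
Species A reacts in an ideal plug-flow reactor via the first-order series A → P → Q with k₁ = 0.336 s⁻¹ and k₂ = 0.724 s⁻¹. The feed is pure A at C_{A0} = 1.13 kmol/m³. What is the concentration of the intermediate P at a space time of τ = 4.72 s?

0.168 kmol/m³

Solving the coupled first-order balances gives C_P(τ) = [k₁/(k₂−k₁)]·C_{A0}·(e^(−k₁τ) − e^(−k₂τ)).
e^(−k₁τ) = e^(−0.336×4.72) = e^(−1.586) = 0.2048; e^(−k₂τ) = e^(−3.417) = 0.03280.
C_P = 0.336×1.13/(0.724−0.336) × (0.2048−0.03280) = 0.9786×0.1720 = 0.1683 kmol/m³.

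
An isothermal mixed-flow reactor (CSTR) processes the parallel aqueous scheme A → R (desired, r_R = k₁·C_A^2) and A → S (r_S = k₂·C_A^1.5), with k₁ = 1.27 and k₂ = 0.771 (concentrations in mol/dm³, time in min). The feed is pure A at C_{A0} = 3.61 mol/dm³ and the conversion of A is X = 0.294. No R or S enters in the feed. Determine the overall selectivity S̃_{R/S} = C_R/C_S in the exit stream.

2.63

Exit C_A = C_{A0}(1−X) = 3.61×0.706 = 2.549 mol/dm³.
Rates in a CSTR are evaluated at the outlet concentration: r_R = 1.27×2.549^2 = 8.249, r_S = 0.771×2.549^1.5 = 3.137.
Overall selectivity = C_R/C_S = r_Rτ/(r_Sτ) = r_R/r_S = 2.63.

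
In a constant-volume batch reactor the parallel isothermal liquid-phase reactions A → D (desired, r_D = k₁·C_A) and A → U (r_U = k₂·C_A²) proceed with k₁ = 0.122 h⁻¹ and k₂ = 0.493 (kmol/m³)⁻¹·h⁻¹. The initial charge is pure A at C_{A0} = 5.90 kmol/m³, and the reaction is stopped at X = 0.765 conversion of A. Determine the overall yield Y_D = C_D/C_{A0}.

C_A = C_{A0}(1−X) = 1.387 kmol/m³.
Along a PFR/batch, dC_D/dC_A = −r_D/(r_D+r_U) = −k₁/(k₁+k₂·C_A).
Integrating from C_{A0} to C_A: C_D = (0.122/0.493)·ln[(0.122+0.493·5.90)/(0.122+0.493·1.39)] = 0.2475·ln(3.031/0.8055) = 0.3279 kmol/m³.
Y_D = C_D/C_{A0} = 0.3279/5.90 = 0.0556.

0.0556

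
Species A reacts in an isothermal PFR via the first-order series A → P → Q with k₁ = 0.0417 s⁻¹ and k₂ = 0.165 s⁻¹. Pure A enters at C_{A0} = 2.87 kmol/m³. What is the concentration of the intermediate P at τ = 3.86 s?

The intermediate concentration in a first-order A→B→C sequence is C_P = k₁C_{A0}(e^(−k₁τ) − e^(−k₂τ))/(k₂−k₁).
e^(−k₁τ) = e^(−0.0417×3.86) = e^(−0.1610) = 0.8513; e^(−k₂τ) = e^(−0.6369) = 0.5289.
C_P = 0.0417×2.87/(0.165−0.0417) × (0.8513−0.5289) = 0.9706×0.3224 = 0.3129 kmol/m³.

0.313 kmol/m³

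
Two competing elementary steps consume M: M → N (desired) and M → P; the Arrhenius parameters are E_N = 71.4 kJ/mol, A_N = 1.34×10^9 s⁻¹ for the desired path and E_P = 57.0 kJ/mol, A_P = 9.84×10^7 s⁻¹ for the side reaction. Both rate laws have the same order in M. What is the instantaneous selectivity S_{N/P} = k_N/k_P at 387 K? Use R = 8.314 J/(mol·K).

0.155

k_N/k_P = (A_N/A_P)·exp[−(E_N−E_P)/(RT)] = (A_N/A_P)·exp[(E_P−E_N)/(RT)].
(E_P−E_N)/(RT) = (57.0−71.4)×10³/(8.314×387) = -14400/3218 = -4.475.
k_N/k_P = (1.34×10^9/9.84×10^7)·exp(-4.475) = 13.62 × 0.01138 = 0.155.
Since E_N > E_P, raising the temperature improves selectivity toward N.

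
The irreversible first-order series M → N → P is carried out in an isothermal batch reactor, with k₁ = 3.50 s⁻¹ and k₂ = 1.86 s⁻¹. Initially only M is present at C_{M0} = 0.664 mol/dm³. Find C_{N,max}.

0.324 mol/dm³

For a first-order series the maximum intermediate yield is C_{N,max}/C_{M0} = (k₁/k₂)^[k₂/(k₂−k₁)].
= (3.50/1.86)^(1.86/(1.86−3.50)) = (1.882)^(-1.134) = 0.4882.
C_{N,max} = 0.4882×0.664 = 0.324 mol/dm³.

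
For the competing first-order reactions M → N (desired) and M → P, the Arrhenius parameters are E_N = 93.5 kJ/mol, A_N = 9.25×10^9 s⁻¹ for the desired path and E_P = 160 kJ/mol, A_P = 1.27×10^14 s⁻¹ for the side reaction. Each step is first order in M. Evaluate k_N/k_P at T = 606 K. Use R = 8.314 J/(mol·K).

k_N/k_P = (A_N/A_P)·exp[−(E_N−E_P)/(RT)] = (A_N/A_P)·exp[(E_P−E_N)/(RT)].
(E_P−E_N)/(RT) = (160−93.5)×10³/(8.314×606) = 66500/5038 = 13.20.
k_N/k_P = (9.25×10^9/1.27×10^14)·exp(13.20) = 7.283×10^-5 × 5.398×10^5 = 39.3.
Since E_N < E_P, lowering the temperature improves selectivity toward N.

39.3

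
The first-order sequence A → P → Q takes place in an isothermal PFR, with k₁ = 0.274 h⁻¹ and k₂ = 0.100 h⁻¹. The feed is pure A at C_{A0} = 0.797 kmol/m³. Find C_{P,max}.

0.447 kmol/m³

For a first-order series the maximum intermediate yield is C_{P,max}/C_{A0} = (k₁/k₂)^[k₂/(k₂−k₁)].
= (0.274/0.100)^(0.100/(0.100−0.274)) = (2.740)^(-0.5747) = 0.5603.
C_{P,max} = 0.5603×0.797 = 0.447 kmol/m³.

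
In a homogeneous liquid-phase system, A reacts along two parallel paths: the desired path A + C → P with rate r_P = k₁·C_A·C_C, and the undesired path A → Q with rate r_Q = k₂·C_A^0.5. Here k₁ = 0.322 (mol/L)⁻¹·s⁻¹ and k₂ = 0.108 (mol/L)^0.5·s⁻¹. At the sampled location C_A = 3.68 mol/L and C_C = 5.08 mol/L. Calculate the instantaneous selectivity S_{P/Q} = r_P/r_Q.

29.1

S_{P/Q} = r_P/r_Q = (k₁·C_A·C_C)/(k₂·C_A^0.5) = (k₁/k₂)·C_A^0.5·C_C.
= (0.322×3.680×5.080) / (0.108×3.680^0.5) = 6.020/0.2072 = 29.1.
Since the desired path is higher order in A, keeping C_A high (PFR or concentrated feed) favours P.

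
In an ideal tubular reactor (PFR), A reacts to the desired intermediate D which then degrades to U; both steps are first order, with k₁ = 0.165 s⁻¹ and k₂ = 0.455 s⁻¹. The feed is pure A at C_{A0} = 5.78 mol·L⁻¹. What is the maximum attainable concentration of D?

At the optimum, C_{D,max}/C_{A0} = (k₁/k₂)^[k₂/(k₂−k₁)].
= (0.165/0.455)^(0.455/(0.455−0.165)) = (0.3626)^(1.569) = 0.2036.
C_{D,max} = 0.2036×5.78 = 1.18 mol·L⁻¹.

1.18 mol·L⁻¹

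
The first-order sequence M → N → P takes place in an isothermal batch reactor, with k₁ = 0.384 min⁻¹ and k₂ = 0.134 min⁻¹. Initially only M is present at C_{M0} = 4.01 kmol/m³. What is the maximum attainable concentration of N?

At the optimum, C_{N,max}/C_{M0} = (k₁/k₂)^[k₂/(k₂−k₁)].
= (0.384/0.134)^(0.134/(0.134−0.384)) = (2.866)^(-0.5360) = 0.5688.
C_{N,max} = 0.5688×4.01 = 2.28 kmol/m³.

2.28 kmol/m³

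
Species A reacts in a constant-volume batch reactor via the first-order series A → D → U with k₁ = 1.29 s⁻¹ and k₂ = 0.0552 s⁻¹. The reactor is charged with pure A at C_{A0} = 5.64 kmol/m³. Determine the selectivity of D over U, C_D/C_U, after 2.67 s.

Solving the coupled first-order balances gives C_D(t) = [k₁/(k₂−k₁)]·C_{A0}·(e^(−k₁t) − e^(−k₂t)).
e^(−k₁t) = e^(−1.29×2.67) = e^(−3.444) = 0.03193; e^(−k₂t) = e^(−0.1474) = 0.8630.
C_D = 1.29×5.64/(0.0552−1.29) × (0.03193−0.8630) = (-5.892)×(-0.8310) = 4.897 kmol/m³.
C_A = C_{A0}e^(−k₁t) = 0.1801 kmol/m³, so C_U = C_{A0}−C_A−C_D = 0.5634 kmol/m³; C_D/C_U = 8.69.

8.69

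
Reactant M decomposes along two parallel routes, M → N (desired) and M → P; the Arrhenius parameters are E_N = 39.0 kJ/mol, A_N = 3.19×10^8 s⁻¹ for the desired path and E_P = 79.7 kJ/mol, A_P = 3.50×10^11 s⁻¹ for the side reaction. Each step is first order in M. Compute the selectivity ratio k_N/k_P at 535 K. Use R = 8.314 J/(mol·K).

k_N/k_P = (A_N/A_P)·exp[−(E_N−E_P)/(RT)] = (A_N/A_P)·exp[(E_P−E_N)/(RT)].
(E_P−E_N)/(RT) = (79.7−39.0)×10³/(8.314×535) = 40700/4448 = 9.150.
k_N/k_P = (3.19×10^8/3.50×10^11)·exp(9.150) = 9.114×10^-4 × 9416 = 8.58.
Since E_N < E_P, lowering the temperature improves selectivity toward N.

8.58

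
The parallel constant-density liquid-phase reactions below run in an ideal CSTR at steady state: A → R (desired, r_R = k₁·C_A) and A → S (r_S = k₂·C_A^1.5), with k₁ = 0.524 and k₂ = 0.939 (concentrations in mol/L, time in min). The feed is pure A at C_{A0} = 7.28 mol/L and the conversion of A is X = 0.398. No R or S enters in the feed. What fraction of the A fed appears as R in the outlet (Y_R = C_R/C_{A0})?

Exit C_A = C_{A0}(1−X) = 7.28×0.602 = 4.383 mol/L.
In a CSTR the entire volume is at exit conditions, so r_R = 0.524×4.383 = 2.296 and r_S = 0.939×4.383^1.5 = 8.615.
Fraction of consumed A going to R: r_R/(r_R+r_S) = 0.2105.
C_R = 0.2105·C_{A0}·X = 0.2105×7.28×0.398 = 0.610 mol/L; Y_R = C_R/C_{A0} = 0.0838.

0.0838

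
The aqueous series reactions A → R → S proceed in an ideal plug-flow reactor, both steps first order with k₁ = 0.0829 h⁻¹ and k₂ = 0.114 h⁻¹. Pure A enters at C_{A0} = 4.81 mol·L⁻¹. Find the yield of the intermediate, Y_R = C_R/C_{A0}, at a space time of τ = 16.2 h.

The intermediate concentration in a first-order A→B→C sequence is C_R = k₁C_{A0}(e^(−k₁τ) − e^(−k₂τ))/(k₂−k₁).
e^(−k₁τ) = e^(−0.0829×16.2) = e^(−1.343) = 0.2611; e^(−k₂τ) = e^(−1.847) = 0.1577.
C_R = 0.0829×4.81/(0.114−0.0829) × (0.2611−0.1577) = 12.82×0.1033 = 1.325 mol·L⁻¹.
Y_R = C_R/C_{A0} = 1.325/4.81 = 0.275.

0.275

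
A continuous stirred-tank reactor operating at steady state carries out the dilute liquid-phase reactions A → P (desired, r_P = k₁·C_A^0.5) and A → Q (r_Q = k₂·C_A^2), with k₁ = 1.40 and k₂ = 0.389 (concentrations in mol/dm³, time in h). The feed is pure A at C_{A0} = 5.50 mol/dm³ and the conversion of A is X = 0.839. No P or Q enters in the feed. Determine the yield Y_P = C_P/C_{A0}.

0.681

Exit C_A = C_{A0}(1−X) = 5.50×0.161 = 0.8855 mol/dm³.
Rates in a CSTR are evaluated at the outlet concentration: r_P = 1.40×0.8855^0.5 = 1.317, r_Q = 0.389×0.8855^2 = 0.3050.
Fraction of consumed A going to P: r_P/(r_P+r_Q) = 0.8120.
C_P = 0.8120·C_{A0}·X = 0.8120×5.50×0.839 = 3.75 mol/dm³; Y_P = C_P/C_{A0} = 0.681.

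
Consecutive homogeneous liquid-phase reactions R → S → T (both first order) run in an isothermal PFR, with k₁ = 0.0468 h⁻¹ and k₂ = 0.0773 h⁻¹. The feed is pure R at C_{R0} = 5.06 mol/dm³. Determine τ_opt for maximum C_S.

16.5 h

The intermediate peaks when r₁ = r₂, i.e. k₁e^(−k₁τ) = k₂e^(−k₂τ), giving τ_opt = ln(k₂/k₁)/(k₂−k₁).
= ln(0.0773/0.0468)/(0.0773−0.0468) = ln(1.652)/0.03050 = 0.5018/0.03050 = 16.5 h.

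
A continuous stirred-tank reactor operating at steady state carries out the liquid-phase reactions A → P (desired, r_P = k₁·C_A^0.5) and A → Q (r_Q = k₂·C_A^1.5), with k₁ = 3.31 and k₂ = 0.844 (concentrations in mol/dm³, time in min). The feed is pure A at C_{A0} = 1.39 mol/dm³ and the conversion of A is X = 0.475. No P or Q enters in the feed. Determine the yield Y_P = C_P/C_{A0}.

0.400

Exit C_A = C_{A0}(1−X) = 1.39×0.525 = 0.7298 mol/dm³.
A CSTR operates uniformly at the exit composition, giving r_P = 2.828 and r_Q = 0.5261 (each k·C_A^n at C_A = 0.7298).
Fraction of consumed A going to P: r_P/(r_P+r_Q) = 0.8431.
C_P = 0.8431·C_{A0}·X = 0.8431×1.39×0.475 = 0.557 mol/dm³; Y_P = C_P/C_{A0} = 0.400.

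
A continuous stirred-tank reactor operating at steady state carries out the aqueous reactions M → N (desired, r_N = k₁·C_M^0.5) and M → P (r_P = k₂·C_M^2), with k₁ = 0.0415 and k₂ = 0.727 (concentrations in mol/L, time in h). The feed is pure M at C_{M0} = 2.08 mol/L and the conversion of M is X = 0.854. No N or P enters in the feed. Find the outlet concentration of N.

0.452 mol/L

Exit C_M = C_{M0}(1−X) = 2.08×0.146 = 0.3037 mol/L.
A CSTR operates uniformly at the exit composition, giving r_N = 0.02287 and r_P = 0.06705 (each k·C_M^n at C_M = 0.3037).
Fraction of consumed M going to N: r_N/(r_N+r_P) = 0.2543.
C_N = 0.2543·C_{M0}·X = 0.2543×2.08×0.854 = 0.452 mol/L.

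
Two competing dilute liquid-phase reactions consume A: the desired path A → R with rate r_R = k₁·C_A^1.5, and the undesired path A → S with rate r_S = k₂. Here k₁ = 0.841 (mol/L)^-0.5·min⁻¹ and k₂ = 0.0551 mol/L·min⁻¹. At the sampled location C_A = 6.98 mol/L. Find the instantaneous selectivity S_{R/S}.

S_{R/S} = r_R/r_S = (k₁·C_A^1.5)/(k₂) = (k₁/k₂)·C_A^1.5.
= (0.841×6.980^1.5) / (0.0551) = 15.51/0.05510 = 281.
Since the desired path is higher order in A, keeping C_A high (PFR or concentrated feed) favours R.

281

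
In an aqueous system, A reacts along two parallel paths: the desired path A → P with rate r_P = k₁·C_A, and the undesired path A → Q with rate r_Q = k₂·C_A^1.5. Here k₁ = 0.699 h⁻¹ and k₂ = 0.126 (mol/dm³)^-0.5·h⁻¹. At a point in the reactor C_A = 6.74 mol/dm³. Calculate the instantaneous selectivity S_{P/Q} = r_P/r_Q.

2.14

S_{P/Q} = r_P/r_Q = (k₁·C_A)/(k₂·C_A^1.5) = (k₁/k₂)·C_A^-0.5.
= (0.699×6.740) / (0.126×6.740^1.5) = 4.711/2.205 = 2.14.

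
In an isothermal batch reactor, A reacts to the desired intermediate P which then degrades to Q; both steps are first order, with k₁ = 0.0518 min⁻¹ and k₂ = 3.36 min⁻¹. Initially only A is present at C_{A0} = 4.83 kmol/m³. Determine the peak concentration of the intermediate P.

For a first-order series the maximum intermediate yield is C_{P,max}/C_{A0} = (k₁/k₂)^[k₂/(k₂−k₁)].
= (0.0518/3.36)^(3.36/(3.36−0.0518)) = (0.01542)^(1.016) = 0.01444.
C_{P,max} = 0.01444×4.83 = 0.0698 kmol/m³.

0.0698 kmol/m³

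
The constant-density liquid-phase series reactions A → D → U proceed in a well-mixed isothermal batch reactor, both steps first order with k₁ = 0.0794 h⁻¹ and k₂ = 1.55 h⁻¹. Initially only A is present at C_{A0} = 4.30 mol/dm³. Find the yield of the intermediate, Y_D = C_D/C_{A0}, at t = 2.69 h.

Solving the coupled first-order balances gives C_D(t) = [k₁/(k₂−k₁)]·C_{A0}·(e^(−k₁t) − e^(−k₂t)).
e^(−k₁t) = e^(−0.0794×2.69) = e^(−0.2136) = 0.8077; e^(−k₂t) = e^(−4.170) = 0.01546.
C_D = 0.0794×4.30/(1.55−0.0794) × (0.8077−0.01546) = 0.2322×0.7922 = 0.1839 mol/dm³.
Y_D = C_D/C_{A0} = 0.1839/4.30 = 0.0428.

0.0428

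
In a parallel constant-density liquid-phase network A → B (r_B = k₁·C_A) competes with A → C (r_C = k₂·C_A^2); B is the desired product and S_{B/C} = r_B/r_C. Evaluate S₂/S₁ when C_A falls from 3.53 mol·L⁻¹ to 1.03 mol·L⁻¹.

S_{B/C} = (k₁/k₂)·C_A⁻¹, so S₂/S₁ = (C_{A,2}/C_{A,1})⁻¹.
= 3.53/1.03 = 3.43.
Selectivity toward B rises as C_A falls — low-concentration operation is favoured.

3.43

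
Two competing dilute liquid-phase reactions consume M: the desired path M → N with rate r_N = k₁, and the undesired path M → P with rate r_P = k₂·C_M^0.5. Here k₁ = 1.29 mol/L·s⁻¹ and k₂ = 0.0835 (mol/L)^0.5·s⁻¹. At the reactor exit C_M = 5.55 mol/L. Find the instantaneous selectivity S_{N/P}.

S_{N/P} = r_N/r_P = (k₁)/(k₂·C_M^0.5) = (k₁/k₂)·C_M^-0.5.
= (1.29) / (0.0835×5.550^0.5) = 1.290/0.1967 = 6.56.
The undesired path is higher order in M, so low C_M (CSTR or dilute feed) favours N.

6.56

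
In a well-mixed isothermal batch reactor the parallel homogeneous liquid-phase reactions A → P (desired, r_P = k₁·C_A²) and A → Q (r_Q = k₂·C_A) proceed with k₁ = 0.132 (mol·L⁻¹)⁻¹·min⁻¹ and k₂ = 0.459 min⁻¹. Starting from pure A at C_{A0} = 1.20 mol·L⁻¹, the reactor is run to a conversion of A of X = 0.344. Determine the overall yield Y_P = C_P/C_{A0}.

0.0763

C_A = C_{A0}(1−X) = 0.7872 mol·L⁻¹.
Along a PFR/batch, dC_Q/dC_A = −r_Q/(r_P+r_Q) = −k₂/(k₂+k₁·C_A).
Integrating from C_{A0} to C_A: C_Q = (0.459/0.132)·ln[(0.459+0.132·1.20)/(0.459+0.132·0.787)] = 3.477·ln(0.6174/0.5629) = 0.3213 mol·L⁻¹.
Then C_P = (C_{A0}−C_A) − C_Q = 0.4128 − 0.3213 = 0.09151 mol·L⁻¹.
Y_P = C_P/C_{A0} = 0.09151/1.20 = 0.0763.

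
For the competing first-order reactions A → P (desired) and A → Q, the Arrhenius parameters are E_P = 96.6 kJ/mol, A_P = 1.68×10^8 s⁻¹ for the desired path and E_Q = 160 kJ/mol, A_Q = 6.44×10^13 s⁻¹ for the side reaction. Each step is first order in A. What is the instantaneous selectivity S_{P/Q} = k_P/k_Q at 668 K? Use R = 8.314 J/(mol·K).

k_P/k_Q = (A_P/A_Q)·exp[−(E_P−E_Q)/(RT)] = (A_P/A_Q)·exp[(E_Q−E_P)/(RT)].
(E_Q−E_P)/(RT) = (160−96.6)×10³/(8.314×668) = 63400/5554 = 11.42.
k_P/k_Q = (1.68×10^8/6.44×10^13)·exp(11.42) = 2.609×10^-6 × 90736 = 0.237.
Since E_P < E_Q, lowering the temperature improves selectivity toward P.

0.237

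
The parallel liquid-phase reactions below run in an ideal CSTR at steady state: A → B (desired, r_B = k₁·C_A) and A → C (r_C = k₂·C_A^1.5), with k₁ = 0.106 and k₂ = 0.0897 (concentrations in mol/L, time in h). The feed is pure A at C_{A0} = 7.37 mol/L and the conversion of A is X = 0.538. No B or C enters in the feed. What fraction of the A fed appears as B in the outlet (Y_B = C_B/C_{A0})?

Exit C_A = C_{A0}(1−X) = 7.37×0.462 = 3.405 mol/L.
A CSTR operates uniformly at the exit composition, giving r_B = 0.3609 and r_C = 0.5636 (each k·C_A^n at C_A = 3.405).
Fraction of consumed A going to B: r_B/(r_B+r_C) = 0.3904.
C_B = 0.3904·C_{A0}·X = 0.3904×7.37×0.538 = 1.55 mol/L; Y_B = C_B/C_{A0} = 0.210.

0.210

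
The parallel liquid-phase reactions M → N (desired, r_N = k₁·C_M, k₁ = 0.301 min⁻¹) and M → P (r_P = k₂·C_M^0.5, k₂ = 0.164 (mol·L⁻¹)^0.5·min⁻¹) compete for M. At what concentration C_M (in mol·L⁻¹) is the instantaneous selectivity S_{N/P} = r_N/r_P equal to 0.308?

S_{N/P} = (k₁/k₂)·C_M^0.5 ⇒ C_M = (S·k₂/k₁)^(2).
= (0.308×0.164/0.301)^(2) = (0.1678)^(2) = 0.0282 mol·L⁻¹.

0.0282 mol·L⁻¹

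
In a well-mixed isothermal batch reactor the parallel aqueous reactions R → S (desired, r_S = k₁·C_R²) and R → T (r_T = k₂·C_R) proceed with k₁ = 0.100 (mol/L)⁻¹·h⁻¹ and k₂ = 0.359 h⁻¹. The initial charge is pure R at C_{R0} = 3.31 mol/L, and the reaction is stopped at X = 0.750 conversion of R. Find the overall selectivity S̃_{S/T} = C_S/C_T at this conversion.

0.551

C_R = C_{R0}(1−X) = 0.8275 mol/L.
Along a PFR/batch, dC_T/dC_R = −r_T/(r_S+r_T) = −k₂/(k₂+k₁·C_R).
Integrating from C_{R0} to C_R: C_T = (0.359/0.100)·ln[(0.359+0.100·3.31)/(0.359+0.100·0.828)] = 3.590·ln(0.6900/0.4417) = 1.601 mol/L.
Then C_S = (C_{R0}−C_R) − C_T = 2.482 − 1.601 = 0.8815 mol/L.
S̃_{S/T} = C_S/C_T = 0.8815/1.601 = 0.551.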